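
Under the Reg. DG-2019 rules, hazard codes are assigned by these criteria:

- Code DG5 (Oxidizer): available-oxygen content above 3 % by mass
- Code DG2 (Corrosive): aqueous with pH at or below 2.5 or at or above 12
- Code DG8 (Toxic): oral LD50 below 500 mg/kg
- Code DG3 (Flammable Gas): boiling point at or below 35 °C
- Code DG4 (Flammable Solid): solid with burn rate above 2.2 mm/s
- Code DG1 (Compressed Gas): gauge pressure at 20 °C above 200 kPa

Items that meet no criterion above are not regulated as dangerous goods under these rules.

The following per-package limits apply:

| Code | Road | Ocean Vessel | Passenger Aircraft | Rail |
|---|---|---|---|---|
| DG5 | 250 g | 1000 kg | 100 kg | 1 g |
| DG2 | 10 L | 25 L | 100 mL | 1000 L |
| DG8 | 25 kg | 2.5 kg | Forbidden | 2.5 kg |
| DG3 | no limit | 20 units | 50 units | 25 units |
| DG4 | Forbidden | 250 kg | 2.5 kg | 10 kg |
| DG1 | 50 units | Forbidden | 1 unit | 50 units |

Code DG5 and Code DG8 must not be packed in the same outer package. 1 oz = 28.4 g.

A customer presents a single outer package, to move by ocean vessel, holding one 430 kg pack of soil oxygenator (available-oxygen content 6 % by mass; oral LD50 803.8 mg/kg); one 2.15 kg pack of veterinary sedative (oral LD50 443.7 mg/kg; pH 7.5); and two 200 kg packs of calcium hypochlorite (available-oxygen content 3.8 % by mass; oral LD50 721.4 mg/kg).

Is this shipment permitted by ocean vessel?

Soil oxygenator: available-oxygen content 6 % by mass > 3 % by mass → Code DG5 (Oxidizer).
With oral LD50 443.7 mg/kg (< 500 mg/kg), the veterinary sedative falls in Code DG8.
Calcium hypochlorite: available-oxygen content 3.8 % by mass > 3 % by mass → Code DG5 (Oxidizer).
Code DG5 net quantity: 430 kg + (two 200 kg packs = 400 kg) = 830 kg.
That is within the Code DG5 ocean vessel limit of 1000 kg.
Code DG8 quantity: 2.15 kg.
2.15 kg is within the ocean vessel limit of 2.5 kg for Code DG8.
Code DG5 and Code DG8 may not share an outer package.

No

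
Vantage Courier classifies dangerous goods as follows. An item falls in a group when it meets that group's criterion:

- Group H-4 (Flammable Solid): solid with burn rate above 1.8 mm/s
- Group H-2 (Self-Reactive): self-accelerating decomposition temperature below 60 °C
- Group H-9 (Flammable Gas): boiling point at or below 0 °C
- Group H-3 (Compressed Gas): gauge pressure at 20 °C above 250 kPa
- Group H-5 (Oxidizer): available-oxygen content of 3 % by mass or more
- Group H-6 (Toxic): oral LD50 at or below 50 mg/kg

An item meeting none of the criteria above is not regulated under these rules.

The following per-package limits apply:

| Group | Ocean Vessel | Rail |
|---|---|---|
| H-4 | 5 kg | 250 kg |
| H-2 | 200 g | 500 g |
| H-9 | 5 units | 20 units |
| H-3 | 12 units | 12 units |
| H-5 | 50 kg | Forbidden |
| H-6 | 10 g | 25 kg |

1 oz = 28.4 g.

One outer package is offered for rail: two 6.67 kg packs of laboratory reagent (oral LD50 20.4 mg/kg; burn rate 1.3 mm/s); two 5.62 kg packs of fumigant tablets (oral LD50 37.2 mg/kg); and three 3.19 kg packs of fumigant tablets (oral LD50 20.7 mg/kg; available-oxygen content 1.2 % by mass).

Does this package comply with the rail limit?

No

With oral LD50 20.4 mg/kg (≤ 50 mg/kg), the laboratory reagent falls in Group H-6.
Oral LD50 37.2 mg/kg meets the Group H-6 criterion (Toxic), so the fumigant tablets are Group H-6.
Oral LD50 20.7 mg/kg meets the Group H-6 criterion (Toxic), so the fumigant tablets are Group H-6.
Group H-6 net quantity: (two 6.67 kg packs = 13.34 kg) + (two 5.62 kg packs = 11.24 kg) + (three 3.19 kg packs = 9.57 kg) = 34.15 kg.
34.15 kg > 25 kg (rail limit, Group H-6) — over the limit.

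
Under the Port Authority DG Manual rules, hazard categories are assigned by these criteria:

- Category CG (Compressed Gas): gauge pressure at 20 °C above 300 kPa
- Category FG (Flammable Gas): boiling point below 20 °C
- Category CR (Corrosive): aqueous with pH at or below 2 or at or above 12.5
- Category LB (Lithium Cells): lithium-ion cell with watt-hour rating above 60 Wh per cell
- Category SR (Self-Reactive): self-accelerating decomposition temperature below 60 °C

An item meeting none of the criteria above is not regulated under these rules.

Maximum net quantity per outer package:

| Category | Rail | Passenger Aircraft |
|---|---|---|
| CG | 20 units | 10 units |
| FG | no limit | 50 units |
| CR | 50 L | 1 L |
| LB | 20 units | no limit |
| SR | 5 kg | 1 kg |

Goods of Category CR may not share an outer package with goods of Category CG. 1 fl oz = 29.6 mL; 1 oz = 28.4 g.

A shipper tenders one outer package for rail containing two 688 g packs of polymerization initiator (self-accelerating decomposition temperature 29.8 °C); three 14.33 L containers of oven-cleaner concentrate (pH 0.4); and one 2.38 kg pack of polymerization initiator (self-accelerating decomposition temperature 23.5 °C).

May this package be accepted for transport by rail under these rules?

Yes

Polymerization initiator: self-accelerating decomposition temperature 29.8 °C < 60 °C → Category SR (Self-Reactive).
Oven-cleaner concentrate: pH 0.4 ≤ 2 → Category CR (Corrosive).
Polymerization initiator: self-accelerating decomposition temperature 23.5 °C < 60 °C → Category SR (Self-Reactive).
Category CR quantity: three 14.33 L containers = 42.99 L.
42.99 L is within the rail limit of 50 L for Category CR.
Total Category SR: (two 688 g packs = 1.376 kg) + 2.38 kg = 3.756 kg.
That is within the Category SR rail limit of 5 kg.
The segregation rule (Category CR with Category CG) does not apply to Category CR with Category SR.
Every hazard category is within its rail limit and no segregation rule is violated.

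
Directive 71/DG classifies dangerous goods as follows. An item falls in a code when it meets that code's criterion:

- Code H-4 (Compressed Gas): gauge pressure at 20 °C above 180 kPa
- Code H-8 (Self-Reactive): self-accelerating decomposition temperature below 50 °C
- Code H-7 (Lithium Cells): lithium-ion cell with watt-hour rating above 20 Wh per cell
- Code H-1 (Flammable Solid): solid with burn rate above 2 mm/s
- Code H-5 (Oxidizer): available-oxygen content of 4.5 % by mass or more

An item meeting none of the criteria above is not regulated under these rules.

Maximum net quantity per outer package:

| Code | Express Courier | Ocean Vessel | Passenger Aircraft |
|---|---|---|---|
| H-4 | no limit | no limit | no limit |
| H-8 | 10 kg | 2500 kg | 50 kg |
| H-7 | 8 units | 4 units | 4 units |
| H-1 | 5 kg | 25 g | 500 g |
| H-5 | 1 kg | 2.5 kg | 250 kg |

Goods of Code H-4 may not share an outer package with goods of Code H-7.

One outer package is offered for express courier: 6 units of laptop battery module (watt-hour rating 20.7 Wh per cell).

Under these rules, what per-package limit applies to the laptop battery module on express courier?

8 units

Laptop battery module: watt-hour rating 20.7 Wh per cell > 20 Wh per cell → Code H-7 (Lithium Cells).
The express courier limit for Code H-7 is 8 units.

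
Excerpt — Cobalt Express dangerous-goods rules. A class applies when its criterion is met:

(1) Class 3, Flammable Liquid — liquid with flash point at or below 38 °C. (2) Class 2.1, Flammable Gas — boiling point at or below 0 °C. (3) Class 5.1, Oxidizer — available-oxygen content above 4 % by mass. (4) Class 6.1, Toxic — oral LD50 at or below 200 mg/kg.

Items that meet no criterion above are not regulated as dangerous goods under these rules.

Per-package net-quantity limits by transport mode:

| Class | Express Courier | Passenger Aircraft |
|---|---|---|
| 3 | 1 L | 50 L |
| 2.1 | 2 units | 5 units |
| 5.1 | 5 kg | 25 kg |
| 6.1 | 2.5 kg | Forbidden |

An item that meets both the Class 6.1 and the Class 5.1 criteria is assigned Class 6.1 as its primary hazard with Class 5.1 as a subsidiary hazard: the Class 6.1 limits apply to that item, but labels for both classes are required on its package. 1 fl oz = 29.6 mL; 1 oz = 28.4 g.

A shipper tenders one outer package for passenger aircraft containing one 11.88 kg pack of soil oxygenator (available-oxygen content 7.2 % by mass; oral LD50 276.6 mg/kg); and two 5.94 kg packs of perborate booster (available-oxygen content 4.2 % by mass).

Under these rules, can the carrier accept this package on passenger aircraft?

The soil oxygenator has available-oxygen content 7.2 % by mass, which is > 4 % by mass, so it is Class 5.1 (Oxidizer).
With available-oxygen content 4.2 % by mass (> 4 % by mass), the perborate booster falls in Class 5.1.
Total Class 5.1: 11.88 kg + (two 5.94 kg packs = 11.88 kg) = 23.76 kg.
23.76 kg ≤ 25 kg (passenger aircraft limit, Class 5.1) — within limit.

Yes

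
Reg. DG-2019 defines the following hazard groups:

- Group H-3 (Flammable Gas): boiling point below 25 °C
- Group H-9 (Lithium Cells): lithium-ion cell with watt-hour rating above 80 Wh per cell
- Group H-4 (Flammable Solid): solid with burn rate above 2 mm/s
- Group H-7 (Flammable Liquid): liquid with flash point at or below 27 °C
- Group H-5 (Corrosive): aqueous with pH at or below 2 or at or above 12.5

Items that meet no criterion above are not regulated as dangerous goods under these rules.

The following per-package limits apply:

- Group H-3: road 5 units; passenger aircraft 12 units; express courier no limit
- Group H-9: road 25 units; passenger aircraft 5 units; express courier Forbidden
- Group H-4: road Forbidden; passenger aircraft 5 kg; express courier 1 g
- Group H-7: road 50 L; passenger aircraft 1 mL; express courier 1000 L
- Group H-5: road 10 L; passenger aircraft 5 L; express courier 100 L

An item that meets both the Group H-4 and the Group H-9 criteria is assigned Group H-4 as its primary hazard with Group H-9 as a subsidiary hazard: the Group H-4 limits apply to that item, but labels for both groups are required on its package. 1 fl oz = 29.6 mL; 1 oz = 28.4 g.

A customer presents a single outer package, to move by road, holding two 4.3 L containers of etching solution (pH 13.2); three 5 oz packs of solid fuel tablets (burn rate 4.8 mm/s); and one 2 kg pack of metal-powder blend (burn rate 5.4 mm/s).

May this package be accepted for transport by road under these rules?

With pH 13.2 (≥ 12.5), the etching solution falls in Group H-5.
Burn rate 4.8 mm/s meets the Group H-4 criterion (Flammable Solid), so the solid fuel tablets are Group H-4.
Burn rate 5.4 mm/s meets the Group H-4 criterion (Flammable Solid), so the metal-powder blend is Group H-4.
Group H-4 net quantity: (three 5 oz packs = 426 g) + 2 kg = 2.426 kg.
By road, Group H-4 is Forbidden regardless of quantity.
Group H-5 quantity: two 4.3 L containers = 8.6 L.
8.6 L is within the road limit of 10 L for Group H-5.

No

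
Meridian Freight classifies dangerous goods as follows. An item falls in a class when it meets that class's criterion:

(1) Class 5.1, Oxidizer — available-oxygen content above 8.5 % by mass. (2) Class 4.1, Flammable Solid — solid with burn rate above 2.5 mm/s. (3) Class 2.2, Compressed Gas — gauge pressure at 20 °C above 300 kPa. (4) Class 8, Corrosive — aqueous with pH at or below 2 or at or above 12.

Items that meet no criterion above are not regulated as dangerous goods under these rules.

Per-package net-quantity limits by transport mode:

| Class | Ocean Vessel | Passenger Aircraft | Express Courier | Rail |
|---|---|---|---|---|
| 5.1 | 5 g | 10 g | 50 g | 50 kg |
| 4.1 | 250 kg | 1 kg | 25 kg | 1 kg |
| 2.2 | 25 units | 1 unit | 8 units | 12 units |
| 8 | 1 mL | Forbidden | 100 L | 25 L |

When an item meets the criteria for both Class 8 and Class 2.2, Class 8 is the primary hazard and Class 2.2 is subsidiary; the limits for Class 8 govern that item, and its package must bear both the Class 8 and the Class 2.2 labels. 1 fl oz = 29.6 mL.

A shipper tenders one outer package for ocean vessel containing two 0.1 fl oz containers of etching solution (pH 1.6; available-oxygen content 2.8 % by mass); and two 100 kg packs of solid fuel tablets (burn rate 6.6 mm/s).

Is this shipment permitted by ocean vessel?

No

Etching solution: pH 1.6 ≤ 2 → Class 8 (Corrosive).
Solid fuel tablets: burn rate 6.6 mm/s > 2.5 mm/s → Class 4.1 (Flammable Solid).
Class 8 quantity: two 0.1 fl oz containers = 5.92 mL.
5.92 mL exceeds the ocean vessel limit of 1 mL for Class 8.
Class 4.1 quantity: two 100 kg packs = 200 kg.
200 kg is within the ocean vessel limit of 250 kg for Class 4.1.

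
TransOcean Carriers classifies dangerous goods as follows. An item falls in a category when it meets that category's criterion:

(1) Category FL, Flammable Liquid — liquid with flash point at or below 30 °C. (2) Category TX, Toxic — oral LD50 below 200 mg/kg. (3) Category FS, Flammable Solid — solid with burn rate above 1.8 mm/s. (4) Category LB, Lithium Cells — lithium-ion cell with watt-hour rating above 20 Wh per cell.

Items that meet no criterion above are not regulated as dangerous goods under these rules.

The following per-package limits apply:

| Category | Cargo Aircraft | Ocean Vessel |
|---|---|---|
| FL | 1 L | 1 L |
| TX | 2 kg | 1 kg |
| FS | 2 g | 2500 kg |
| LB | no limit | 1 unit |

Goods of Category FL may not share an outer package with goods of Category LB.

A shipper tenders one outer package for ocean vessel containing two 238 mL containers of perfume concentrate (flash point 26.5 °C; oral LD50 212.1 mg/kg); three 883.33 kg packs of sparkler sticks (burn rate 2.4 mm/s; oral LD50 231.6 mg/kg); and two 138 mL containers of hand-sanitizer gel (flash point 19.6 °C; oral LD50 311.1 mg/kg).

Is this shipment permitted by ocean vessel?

No

Perfume concentrate: flash point 26.5 °C ≤ 30 °C → Category FL (Flammable Liquid).
Sparkler sticks: burn rate 2.4 mm/s > 1.8 mm/s → Category FS (Flammable Solid).
Flash point 19.6 °C meets the Category FL criterion (Flammable Liquid), so the hand-sanitizer gel is Category FL.
Category FL net quantity: (two 238 mL containers = 476 mL) + (two 138 mL containers = 276 mL) = 752 mL.
That is within the Category FL ocean vessel limit of 1 L.
Category FS quantity: three 883.33 kg packs = 2649.99 kg.
2649.99 kg > 2500 kg (ocean vessel limit, Category FS) — over the limit.
The segregation rule (Category FL with Category LB) does not apply to Category FL with Category FS.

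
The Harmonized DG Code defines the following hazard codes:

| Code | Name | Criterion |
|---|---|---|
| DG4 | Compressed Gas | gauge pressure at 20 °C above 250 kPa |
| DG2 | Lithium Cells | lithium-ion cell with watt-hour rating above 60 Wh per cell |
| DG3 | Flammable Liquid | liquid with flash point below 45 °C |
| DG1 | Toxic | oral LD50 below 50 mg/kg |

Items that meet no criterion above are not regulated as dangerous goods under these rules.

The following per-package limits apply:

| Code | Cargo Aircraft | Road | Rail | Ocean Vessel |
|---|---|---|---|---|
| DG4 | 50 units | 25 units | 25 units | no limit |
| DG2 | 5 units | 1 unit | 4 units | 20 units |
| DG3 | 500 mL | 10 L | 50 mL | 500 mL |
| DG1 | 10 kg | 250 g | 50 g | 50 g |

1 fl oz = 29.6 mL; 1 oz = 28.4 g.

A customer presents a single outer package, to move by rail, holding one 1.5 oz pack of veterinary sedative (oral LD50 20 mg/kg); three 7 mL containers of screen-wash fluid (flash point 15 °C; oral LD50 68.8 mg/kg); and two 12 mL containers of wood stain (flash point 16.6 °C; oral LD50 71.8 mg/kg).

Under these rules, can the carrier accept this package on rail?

Yes

The veterinary sedative has oral LD50 20 mg/kg, which is < 50 mg/kg, so it is Code DG1 (Toxic).
Flash point 15 °C meets the Code DG3 criterion (Flammable Liquid), so the screen-wash fluid is Code DG3.
Flash point 16.6 °C meets the Code DG3 criterion (Flammable Liquid), so the wood stain is Code DG3.
Total Code DG3: (three 7 mL containers = 21 mL) + (two 12 mL containers = 24 mL) = 45 mL.
45 mL is within the rail limit of 50 mL for Code DG3.
Code DG1 quantity: one 1.5 oz pack = 42.6 g.
That is within the Code DG1 rail limit of 50 g.
Every hazard code is within its rail limit and no segregation rule is violated.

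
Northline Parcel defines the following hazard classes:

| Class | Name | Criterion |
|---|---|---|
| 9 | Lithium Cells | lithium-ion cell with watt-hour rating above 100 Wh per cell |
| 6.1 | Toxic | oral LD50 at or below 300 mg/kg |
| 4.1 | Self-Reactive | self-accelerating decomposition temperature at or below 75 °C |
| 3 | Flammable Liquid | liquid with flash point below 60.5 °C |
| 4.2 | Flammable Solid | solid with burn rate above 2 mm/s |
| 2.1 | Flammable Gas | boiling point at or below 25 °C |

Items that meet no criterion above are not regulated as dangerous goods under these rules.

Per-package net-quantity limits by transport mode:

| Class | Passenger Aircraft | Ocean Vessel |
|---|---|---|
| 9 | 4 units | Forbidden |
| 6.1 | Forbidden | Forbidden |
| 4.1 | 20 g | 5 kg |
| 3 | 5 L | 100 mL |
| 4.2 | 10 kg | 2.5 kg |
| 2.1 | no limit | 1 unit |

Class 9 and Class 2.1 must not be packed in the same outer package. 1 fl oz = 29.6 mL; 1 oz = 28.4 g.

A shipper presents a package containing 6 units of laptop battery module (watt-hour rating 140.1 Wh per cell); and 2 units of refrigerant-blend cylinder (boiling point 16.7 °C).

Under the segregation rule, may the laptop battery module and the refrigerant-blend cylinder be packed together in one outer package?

No

Laptop battery module: watt-hour rating 140.1 Wh per cell > 100 Wh per cell → Class 9 (Lithium Cells).
Refrigerant-blend cylinder: boiling point 16.7 °C ≤ 25 °C → Class 2.1 (Flammable Gas).
Class 9 and Class 2.1 may not share an outer package.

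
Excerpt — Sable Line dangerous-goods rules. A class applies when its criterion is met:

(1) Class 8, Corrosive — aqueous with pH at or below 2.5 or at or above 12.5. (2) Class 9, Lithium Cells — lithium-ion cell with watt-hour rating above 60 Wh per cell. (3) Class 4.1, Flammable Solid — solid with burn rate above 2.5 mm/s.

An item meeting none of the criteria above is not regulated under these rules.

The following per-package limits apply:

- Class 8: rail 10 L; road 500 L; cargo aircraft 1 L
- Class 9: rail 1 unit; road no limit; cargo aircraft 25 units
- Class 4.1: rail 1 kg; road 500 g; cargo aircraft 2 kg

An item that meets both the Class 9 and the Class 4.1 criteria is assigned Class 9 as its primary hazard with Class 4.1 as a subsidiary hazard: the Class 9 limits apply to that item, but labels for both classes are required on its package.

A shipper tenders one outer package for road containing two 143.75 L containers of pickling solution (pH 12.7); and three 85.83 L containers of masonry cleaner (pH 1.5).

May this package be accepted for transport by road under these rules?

No

The pickling solution has pH 12.7, which is ≥ 12.5, so it is Class 8 (Corrosive).
Masonry cleaner: pH 1.5 ≤ 2.5 → Class 8 (Corrosive).
Total Class 8: (two 143.75 L containers = 287.5 L) + (three 85.83 L containers = 257.49 L) = 544.99 L.
544.99 L > 500 L (road limit, Class 8) — over the limit.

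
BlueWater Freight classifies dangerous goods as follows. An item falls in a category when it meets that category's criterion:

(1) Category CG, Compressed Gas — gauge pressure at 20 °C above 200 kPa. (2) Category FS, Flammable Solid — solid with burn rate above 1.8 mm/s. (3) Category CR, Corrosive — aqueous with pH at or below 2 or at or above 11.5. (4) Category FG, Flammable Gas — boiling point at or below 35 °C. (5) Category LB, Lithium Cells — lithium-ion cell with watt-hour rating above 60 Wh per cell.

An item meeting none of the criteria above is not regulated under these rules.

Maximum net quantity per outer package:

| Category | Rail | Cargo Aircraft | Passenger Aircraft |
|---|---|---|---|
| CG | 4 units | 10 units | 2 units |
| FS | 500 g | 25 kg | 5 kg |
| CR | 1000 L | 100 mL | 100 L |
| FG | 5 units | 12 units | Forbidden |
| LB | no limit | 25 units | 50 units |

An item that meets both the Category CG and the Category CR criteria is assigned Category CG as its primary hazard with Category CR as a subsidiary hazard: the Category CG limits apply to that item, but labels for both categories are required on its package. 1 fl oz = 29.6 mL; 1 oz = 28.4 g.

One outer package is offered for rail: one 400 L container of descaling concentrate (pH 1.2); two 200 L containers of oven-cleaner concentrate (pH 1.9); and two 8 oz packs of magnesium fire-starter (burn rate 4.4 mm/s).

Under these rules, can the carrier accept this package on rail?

Yes

Descaling concentrate: pH 1.2 ≤ 2 → Category CR (Corrosive).
With pH 1.9 (≤ 2), the oven-cleaner concentrate falls in Category CR.
The magnesium fire-starter has burn rate 4.4 mm/s, which is > 1.8 mm/s, so it is Category FS (Flammable Solid).
Total Category CR: 400 L + (two 200 L containers = 400 L) = 800 L.
That is within the Category CR rail limit of 1000 L.
Category FS quantity: two 8 oz packs = 454.4 g.
454.4 g ≤ 500 g (rail limit, Category FS) — within limit.
Every hazard category is within its rail limit and no segregation rule is violated.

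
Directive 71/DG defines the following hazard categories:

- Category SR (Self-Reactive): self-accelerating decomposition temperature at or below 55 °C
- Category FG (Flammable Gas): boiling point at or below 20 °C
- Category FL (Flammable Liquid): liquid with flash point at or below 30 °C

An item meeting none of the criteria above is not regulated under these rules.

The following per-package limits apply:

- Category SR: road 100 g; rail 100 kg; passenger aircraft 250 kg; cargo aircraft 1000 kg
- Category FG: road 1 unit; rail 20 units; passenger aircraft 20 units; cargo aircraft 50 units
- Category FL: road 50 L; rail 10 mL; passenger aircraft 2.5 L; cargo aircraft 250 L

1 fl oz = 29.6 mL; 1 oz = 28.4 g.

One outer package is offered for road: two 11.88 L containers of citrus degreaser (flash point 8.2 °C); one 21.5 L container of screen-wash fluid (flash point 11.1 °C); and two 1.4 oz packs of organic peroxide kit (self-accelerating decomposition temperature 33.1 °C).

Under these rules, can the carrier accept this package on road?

The citrus degreaser has flash point 8.2 °C, which is ≤ 30 °C, so it is Category FL (Flammable Liquid).
With flash point 11.1 °C (≤ 30 °C), the screen-wash fluid falls in Category FL.
The organic peroxide kit has self-accelerating decomposition temperature 33.1 °C, which is ≤ 55 °C, so it is Category SR (Self-Reactive).
Category FL net quantity: (two 11.88 L containers = 23.76 L) + 21.5 L = 45.26 L.
45.26 L ≤ 50 L (road limit, Category FL) — within limit.
Category SR quantity: two 1.4 oz packs = 79.52 g.
79.52 g ≤ 100 g (road limit, Category SR) — within limit.
Every hazard category is within its road limit and no segregation rule is violated.

Yes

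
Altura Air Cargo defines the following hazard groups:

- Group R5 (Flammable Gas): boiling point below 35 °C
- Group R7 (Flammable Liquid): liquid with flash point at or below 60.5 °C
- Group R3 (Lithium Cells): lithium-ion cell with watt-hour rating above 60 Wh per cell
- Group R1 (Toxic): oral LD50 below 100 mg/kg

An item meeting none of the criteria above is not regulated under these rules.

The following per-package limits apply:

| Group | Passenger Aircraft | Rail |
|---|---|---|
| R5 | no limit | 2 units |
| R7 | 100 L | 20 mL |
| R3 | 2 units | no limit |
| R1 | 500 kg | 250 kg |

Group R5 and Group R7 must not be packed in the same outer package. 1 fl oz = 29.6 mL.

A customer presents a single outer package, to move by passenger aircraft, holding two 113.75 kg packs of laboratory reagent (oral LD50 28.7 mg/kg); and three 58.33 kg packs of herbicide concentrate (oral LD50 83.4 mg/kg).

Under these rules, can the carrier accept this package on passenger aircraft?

Yes

Oral LD50 28.7 mg/kg meets the Group R1 criterion (Toxic), so the laboratory reagent is Group R1.
With oral LD50 83.4 mg/kg (< 100 mg/kg), the herbicide concentrate falls in Group R1.
Group R1 net quantity: (two 113.75 kg packs = 227.5 kg) + (three 58.33 kg packs = 174.99 kg) = 402.49 kg.
402.49 kg ≤ 500 kg (passenger aircraft limit, Group R1) — within limit.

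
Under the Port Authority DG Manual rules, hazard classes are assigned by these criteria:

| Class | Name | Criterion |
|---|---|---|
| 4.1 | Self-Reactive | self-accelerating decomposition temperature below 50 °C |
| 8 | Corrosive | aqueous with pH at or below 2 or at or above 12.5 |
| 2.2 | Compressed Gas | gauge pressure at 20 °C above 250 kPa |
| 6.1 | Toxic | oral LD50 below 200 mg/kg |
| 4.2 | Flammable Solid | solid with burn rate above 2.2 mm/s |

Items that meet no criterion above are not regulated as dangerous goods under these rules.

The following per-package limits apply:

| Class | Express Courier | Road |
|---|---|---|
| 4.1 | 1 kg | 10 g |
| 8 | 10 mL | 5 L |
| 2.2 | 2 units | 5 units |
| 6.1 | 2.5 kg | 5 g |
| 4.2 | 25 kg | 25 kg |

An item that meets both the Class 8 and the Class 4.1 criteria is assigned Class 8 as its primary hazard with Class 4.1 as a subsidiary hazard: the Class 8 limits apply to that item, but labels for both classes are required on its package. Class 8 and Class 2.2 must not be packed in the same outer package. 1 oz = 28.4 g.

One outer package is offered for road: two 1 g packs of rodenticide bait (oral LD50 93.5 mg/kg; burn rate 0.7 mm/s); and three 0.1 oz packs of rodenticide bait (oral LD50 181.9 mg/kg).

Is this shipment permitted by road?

No

Rodenticide bait: oral LD50 93.5 mg/kg < 200 mg/kg → Class 6.1 (Toxic).
Rodenticide bait: oral LD50 181.9 mg/kg < 200 mg/kg → Class 6.1 (Toxic).
Class 6.1 net quantity: (two 1 g packs = 2 g) + (three 0.1 oz packs = 8.52 g) = 10.52 g.
10.52 g > 5 g (road limit, Class 6.1) — over the limit.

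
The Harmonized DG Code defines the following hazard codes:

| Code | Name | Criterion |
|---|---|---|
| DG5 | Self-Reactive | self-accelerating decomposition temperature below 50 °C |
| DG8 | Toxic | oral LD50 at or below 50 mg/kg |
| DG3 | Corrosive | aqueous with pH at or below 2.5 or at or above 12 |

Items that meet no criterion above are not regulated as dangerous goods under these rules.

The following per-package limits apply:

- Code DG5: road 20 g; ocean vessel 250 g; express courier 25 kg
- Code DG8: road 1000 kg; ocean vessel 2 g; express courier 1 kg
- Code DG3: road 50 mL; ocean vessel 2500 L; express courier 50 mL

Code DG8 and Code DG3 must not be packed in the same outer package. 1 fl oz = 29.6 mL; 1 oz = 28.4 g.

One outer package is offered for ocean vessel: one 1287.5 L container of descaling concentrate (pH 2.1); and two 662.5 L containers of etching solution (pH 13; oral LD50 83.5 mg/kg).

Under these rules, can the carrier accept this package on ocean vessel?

No

pH 2.1 meets the Code DG3 criterion (Corrosive), so the descaling concentrate is Code DG3.
Etching solution: pH 13 ≥ 12 → Code DG3 (Corrosive).
Total Code DG3: 1287.5 L + (two 662.5 L containers = 1325 L) = 2612.5 L.
2612.5 L exceeds the ocean vessel limit of 2500 L for Code DG3.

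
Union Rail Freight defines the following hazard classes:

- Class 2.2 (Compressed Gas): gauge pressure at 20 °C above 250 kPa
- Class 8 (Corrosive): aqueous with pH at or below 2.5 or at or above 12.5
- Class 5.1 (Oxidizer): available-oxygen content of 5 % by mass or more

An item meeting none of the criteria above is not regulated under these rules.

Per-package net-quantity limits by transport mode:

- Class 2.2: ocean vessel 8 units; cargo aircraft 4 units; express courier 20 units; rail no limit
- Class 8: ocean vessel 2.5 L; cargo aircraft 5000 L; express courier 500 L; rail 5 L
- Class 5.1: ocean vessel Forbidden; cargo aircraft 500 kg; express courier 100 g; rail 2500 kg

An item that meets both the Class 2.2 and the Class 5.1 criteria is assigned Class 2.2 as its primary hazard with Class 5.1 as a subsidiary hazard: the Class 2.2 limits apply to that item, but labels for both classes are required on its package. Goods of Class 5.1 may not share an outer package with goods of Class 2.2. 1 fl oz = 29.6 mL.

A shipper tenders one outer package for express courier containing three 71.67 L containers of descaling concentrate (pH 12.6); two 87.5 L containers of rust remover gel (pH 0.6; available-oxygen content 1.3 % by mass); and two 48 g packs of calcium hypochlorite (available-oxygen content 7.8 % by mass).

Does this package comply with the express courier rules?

pH 12.6 meets the Class 8 criterion (Corrosive), so the descaling concentrate is Class 8.
The rust remover gel has pH 0.6, which is ≤ 2.5, so it is Class 8 (Corrosive).
With available-oxygen content 7.8 % by mass (≥ 5 % by mass), the calcium hypochlorite falls in Class 5.1.
Class 8 net quantity: (three 71.67 L containers = 215.01 L) + (two 87.5 L containers = 175 L) = 390.01 L.
390.01 L is within the express courier limit of 500 L for Class 8.
Class 5.1 quantity: two 48 g packs = 96 g.
96 g ≤ 100 g (express courier limit, Class 5.1) — within limit.
The segregation rule (Class 5.1 with Class 2.2) does not apply to Class 8 with Class 5.1.
Every hazard class is within its express courier limit and no segregation rule is violated.

Yes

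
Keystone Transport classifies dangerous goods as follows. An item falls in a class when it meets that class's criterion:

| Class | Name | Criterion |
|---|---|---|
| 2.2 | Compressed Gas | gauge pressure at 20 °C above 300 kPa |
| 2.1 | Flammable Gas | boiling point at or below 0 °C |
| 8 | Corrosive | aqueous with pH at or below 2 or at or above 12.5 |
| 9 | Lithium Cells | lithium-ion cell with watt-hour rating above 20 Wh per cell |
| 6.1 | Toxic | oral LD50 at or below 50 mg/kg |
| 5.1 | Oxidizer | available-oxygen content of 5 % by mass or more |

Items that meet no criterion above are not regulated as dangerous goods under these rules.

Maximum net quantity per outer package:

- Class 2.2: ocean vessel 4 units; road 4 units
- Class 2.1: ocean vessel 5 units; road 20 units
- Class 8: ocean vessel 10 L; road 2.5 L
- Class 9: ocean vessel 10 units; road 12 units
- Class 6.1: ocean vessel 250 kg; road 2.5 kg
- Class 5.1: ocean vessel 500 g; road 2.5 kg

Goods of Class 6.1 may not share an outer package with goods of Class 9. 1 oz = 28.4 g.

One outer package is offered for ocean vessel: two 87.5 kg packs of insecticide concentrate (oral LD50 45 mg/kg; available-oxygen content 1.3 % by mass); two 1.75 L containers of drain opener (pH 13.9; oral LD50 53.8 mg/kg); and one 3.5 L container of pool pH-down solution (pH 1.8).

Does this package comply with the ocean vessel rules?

Yes

Insecticide concentrate: oral LD50 45 mg/kg ≤ 50 mg/kg → Class 6.1 (Toxic).
With pH 13.9 (≥ 12.5), the drain opener falls in Class 8.
The pool pH-down solution has pH 1.8, which is ≤ 2, so it is Class 8 (Corrosive).
Class 6.1 quantity: two 87.5 kg packs = 175 kg.
That is within the Class 6.1 ocean vessel limit of 250 kg.
Class 8 net quantity: (two 1.75 L containers = 3.5 L) + 3.5 L = 7 L.
That is within the Class 8 ocean vessel limit of 10 L.
The segregation rule (Class 6.1 with Class 9) does not apply to Class 6.1 with Class 8.
Every hazard class is within its ocean vessel limit and no segregation rule is violated.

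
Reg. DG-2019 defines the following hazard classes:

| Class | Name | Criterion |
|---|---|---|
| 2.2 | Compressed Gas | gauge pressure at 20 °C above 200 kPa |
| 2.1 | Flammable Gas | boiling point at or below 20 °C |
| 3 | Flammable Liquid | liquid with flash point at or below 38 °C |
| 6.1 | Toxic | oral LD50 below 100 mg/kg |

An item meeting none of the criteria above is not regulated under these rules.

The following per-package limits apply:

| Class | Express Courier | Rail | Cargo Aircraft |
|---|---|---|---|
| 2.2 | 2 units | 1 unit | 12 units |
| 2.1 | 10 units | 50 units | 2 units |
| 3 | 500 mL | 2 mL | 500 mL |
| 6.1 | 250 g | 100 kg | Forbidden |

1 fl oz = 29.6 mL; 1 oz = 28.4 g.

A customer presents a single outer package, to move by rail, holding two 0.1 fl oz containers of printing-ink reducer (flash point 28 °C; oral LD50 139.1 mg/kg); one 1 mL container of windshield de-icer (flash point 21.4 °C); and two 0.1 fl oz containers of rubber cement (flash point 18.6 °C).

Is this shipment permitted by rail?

No

With flash point 28 °C (≤ 38 °C), the printing-ink reducer falls in Class 3.
The windshield de-icer has flash point 21.4 °C, which is ≤ 38 °C, so it is Class 3 (Flammable Liquid).
With flash point 18.6 °C (≤ 38 °C), the rubber cement falls in Class 3.
Total Class 3: (two 0.1 fl oz containers = 5.92 mL) + 1 mL + (two 0.1 fl oz containers = 5.92 mL) = 12.84 mL.
12.84 mL exceeds the rail limit of 2 mL for Class 3.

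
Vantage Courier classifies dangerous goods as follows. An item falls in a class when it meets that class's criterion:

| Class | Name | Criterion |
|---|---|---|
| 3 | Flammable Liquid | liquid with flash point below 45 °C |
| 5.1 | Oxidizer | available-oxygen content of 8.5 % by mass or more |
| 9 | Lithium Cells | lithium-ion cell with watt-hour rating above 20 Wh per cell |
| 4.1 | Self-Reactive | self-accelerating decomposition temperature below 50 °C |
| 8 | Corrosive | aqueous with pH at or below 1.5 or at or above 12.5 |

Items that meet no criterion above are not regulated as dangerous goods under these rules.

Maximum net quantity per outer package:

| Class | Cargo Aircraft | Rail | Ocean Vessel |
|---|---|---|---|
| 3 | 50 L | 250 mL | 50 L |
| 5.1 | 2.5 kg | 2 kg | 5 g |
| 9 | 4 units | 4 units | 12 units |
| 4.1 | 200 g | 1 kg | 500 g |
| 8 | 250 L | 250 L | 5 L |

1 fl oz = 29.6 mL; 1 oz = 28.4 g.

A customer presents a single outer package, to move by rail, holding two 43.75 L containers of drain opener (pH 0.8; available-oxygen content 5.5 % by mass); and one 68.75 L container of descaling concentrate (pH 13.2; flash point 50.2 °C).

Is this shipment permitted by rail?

The drain opener has pH 0.8, which is ≤ 1.5, so it is Class 8 (Corrosive).
Descaling concentrate: pH 13.2 ≥ 12.5 → Class 8 (Corrosive).
Class 8 net quantity: (two 43.75 L containers = 87.5 L) + 68.75 L = 156.25 L.
156.25 L is within the rail limit of 250 L for Class 8.

Yes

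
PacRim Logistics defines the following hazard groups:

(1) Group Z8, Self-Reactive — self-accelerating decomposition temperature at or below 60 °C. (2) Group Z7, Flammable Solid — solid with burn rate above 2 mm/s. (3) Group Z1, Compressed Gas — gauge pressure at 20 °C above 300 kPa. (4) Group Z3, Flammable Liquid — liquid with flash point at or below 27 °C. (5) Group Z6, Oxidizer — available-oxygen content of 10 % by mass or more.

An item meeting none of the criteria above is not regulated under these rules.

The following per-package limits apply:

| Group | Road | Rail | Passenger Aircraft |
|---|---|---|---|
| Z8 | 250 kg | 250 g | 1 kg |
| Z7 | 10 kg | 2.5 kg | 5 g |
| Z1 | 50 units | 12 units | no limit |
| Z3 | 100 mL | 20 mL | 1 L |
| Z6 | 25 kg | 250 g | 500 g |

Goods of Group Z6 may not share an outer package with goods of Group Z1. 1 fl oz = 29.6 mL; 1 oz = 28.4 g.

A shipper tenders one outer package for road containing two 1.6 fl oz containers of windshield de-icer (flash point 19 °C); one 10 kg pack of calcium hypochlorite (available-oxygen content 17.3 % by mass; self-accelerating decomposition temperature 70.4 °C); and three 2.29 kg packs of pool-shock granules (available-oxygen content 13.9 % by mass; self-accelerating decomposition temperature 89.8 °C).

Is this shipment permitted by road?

Yes

Flash point 19 °C meets the Group Z3 criterion (Flammable Liquid), so the windshield de-icer is Group Z3.
Calcium hypochlorite: available-oxygen content 17.3 % by mass ≥ 10 % by mass → Group Z6 (Oxidizer).
With available-oxygen content 13.9 % by mass (≥ 10 % by mass), the pool-shock granules fall in Group Z6.
Group Z6 net quantity: 10 kg + (three 2.29 kg packs = 6.87 kg) = 16.87 kg.
16.87 kg ≤ 25 kg (road limit, Group Z6) — within limit.
Group Z3 quantity: two 1.6 fl oz containers = 94.72 mL.
That is within the Group Z3 road limit of 100 mL.
The segregation rule (Group Z6 with Group Z1) does not apply to Group Z6 with Group Z3.
Every hazard group is within its road limit and no segregation rule is violated.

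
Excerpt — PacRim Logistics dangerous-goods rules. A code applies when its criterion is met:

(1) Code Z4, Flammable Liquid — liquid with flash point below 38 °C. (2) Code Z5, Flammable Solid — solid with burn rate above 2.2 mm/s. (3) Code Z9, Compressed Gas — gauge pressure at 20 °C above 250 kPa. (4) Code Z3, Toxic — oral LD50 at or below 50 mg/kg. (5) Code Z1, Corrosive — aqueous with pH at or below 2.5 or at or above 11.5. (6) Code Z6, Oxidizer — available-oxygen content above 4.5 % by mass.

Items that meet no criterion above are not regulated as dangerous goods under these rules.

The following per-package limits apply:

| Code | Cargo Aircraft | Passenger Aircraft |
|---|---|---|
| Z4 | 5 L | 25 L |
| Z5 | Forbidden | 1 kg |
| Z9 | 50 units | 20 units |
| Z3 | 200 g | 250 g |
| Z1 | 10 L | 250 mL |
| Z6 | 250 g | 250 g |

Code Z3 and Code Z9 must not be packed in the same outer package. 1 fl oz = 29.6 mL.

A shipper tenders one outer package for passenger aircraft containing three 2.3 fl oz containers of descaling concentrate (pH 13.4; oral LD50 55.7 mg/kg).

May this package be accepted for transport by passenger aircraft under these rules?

Yes

Descaling concentrate: pH 13.4 ≥ 11.5 → Code Z1 (Corrosive).
Code Z1 quantity: three 2.3 fl oz containers = 204.24 mL.
204.24 mL ≤ 250 mL (passenger aircraft limit, Code Z1) — within limit.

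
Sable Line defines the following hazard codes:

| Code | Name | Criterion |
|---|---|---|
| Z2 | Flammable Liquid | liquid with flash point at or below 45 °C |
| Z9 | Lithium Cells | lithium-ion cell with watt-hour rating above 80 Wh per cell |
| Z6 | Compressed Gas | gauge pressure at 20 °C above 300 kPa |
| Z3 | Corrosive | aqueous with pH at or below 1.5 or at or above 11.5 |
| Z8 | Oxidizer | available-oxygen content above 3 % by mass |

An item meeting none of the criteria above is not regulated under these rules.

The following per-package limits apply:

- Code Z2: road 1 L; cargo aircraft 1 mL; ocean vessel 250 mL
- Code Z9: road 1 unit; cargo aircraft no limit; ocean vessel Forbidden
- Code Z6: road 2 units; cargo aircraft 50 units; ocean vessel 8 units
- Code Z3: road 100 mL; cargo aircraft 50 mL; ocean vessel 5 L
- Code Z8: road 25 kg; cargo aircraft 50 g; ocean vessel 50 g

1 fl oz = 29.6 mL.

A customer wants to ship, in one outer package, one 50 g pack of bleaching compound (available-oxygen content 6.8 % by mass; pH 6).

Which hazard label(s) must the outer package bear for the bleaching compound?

Code Z8

With available-oxygen content 6.8 % by mass (> 3 % by mass), the bleaching compound falls in Code Z8.
Only the Code Z8 label is required.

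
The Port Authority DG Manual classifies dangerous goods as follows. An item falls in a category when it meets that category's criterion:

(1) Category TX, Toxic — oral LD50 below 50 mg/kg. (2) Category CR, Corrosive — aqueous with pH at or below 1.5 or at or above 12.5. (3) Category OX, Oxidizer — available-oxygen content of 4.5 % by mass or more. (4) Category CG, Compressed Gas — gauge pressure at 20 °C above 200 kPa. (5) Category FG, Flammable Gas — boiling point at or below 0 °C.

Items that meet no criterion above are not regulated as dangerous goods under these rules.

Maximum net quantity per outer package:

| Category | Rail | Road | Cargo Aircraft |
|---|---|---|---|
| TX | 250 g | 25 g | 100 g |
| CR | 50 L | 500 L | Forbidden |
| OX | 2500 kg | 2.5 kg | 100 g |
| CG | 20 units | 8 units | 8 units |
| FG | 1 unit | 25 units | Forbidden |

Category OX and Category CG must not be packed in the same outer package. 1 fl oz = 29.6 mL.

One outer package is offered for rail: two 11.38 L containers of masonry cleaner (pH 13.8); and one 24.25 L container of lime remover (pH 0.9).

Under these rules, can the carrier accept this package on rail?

Masonry cleaner: pH 13.8 ≥ 12.5 → Category CR (Corrosive).
The lime remover has pH 0.9, which is ≤ 1.5, so it is Category CR (Corrosive).
Category CR net quantity: (two 11.38 L containers = 22.76 L) + 24.25 L = 47.01 L.
47.01 L is within the rail limit of 50 L for Category CR.

Yes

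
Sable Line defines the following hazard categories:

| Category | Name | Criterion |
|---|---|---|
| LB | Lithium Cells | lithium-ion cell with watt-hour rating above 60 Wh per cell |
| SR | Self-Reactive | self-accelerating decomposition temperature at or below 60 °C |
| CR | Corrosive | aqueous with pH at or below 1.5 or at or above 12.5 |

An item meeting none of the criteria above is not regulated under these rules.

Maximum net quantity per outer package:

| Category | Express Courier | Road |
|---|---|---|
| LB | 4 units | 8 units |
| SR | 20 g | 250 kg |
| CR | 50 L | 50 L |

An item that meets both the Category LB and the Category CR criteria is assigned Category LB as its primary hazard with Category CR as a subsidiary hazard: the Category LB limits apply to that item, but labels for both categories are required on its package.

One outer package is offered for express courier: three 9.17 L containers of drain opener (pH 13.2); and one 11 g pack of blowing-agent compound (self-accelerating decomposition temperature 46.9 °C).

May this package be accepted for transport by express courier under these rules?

Yes

With pH 13.2 (≥ 12.5), the drain opener falls in Category CR.
Blowing-agent compound: self-accelerating decomposition temperature 46.9 °C ≤ 60 °C → Category SR (Self-Reactive).
Category SR quantity: 11 g.
11 g is within the express courier limit of 20 g for Category SR.
Category CR quantity: three 9.17 L containers = 27.51 L.
That is within the Category CR express courier limit of 50 L.
Every hazard category is within its express courier limit and no segregation rule is violated.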